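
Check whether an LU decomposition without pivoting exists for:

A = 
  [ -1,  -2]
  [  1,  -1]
Yes.
A[1,1] = -1 ≠ 0, so Gaussian elimination proceeds without a row swap: multiplier ℓ₂₁ = (1)/(-1) = -1, and U[2,2] = -1 - (-1)(-2) = -3.
L = 
  [  1,   0]
  [ -1,   1]
U = 
  [ -1,  -2]
  [  0,  -3]
Check row 2 of LU: [(-1)(-1), (-1)(-2) + (-3)] = [1, -1] = row 2 of A ✓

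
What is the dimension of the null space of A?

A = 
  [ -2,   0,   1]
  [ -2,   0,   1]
nullity(A) = 2

Row reduce:
R2 → R2 - (1)·R1
REF = 
  [ -2,   0,   1]
  [  0,   0,   0]
Pivot columns: 1 → 1 pivot.
rank(A) = 1, so nullity(A) = 3 - 1 = 2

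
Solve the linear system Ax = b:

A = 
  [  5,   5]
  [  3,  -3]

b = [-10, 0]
x = [-1, -1]

Row reduce the augmented matrix [A|b]:
R2 → R2 - (3/5)·R1
REF = 
  [  5,   5, -10]
  [  0,  -6,   6]

Back-substitution:
x₂ = 6 / (-6) = -1
x₁ = (-10 - (5)(-1)) / 5 = -1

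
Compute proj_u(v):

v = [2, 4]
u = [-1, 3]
proj_u(v) = [-1, 3]

v·u = (2)(-1) + (4)(3) = 10
u·u = (-1)² + (3)² = 10
proj_u(v) = (v·u / u·u) × u = (10/10) × u = (1) × u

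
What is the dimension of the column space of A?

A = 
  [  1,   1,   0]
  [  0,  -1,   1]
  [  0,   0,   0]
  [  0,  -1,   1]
Row reduce:
R4 → R4 - (1)·R2
REF = 
  [  1,   1,   0]
  [  0,  -1,   1]
  [  0,   0,   0]
  [  0,   0,   0]
Pivot columns: 1, 2 → 2 pivots.
dim(Col(A)) = number of pivot columns = 2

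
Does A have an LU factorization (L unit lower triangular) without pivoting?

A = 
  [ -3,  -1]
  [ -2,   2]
Yes.
A[1,1] = -3 ≠ 0, so Gaussian elimination proceeds without a row swap: multiplier ℓ₂₁ = (-2)/(-3) = 2/3, and U[2,2] = 2 - (2/3)(-1) = 8/3.
L = 
  [  1,   0]
  [2/3,   1]
U = 
  [ -3,  -1]
  [  0, 8/3]
Check row 2 of LU: [(2/3)(-3), (2/3)(-1) + (8/3)] = [-2, 2] = row 2 of A ✓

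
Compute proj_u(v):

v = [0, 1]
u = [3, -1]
proj_u(v) = [-3/10, 1/10]

v·u = (0)(3) + (1)(-1) = -1
u·u = (3)² + (-1)² = 10
proj_u(v) = (v·u / u·u) × u = (-1/10) × u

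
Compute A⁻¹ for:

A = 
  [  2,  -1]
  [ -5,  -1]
det(A) = (2)(-1) - (-1)(-5) = -7
For a 2×2 matrix, A⁻¹ = (1/det(A)) · [[d, -b], [-c, a]]
    = (-1/7) · [[-1, 1], [5, 2]]

A⁻¹ = 
  [ 1/7, -1/7]
  [-5/7, -2/7]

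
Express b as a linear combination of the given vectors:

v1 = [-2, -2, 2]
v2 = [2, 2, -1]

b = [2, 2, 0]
c1 = 1, c2 = 2

b = 1·v1 + 2·v2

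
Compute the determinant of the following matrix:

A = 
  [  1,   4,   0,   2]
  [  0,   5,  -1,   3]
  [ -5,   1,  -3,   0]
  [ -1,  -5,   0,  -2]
1

Cofactor expansion along row 1: det(A) = a₁₁M₁₁ - a₁₂M₁₂ + a₁₃M₁₃ - a₁₄M₁₄

M₁₁ = det[[5, -1, 3]; [1, -3, 0]; [-5, 0, -2]]
  = (5)·((-3)(-2) - (0)(0)) - (-1)·((1)(-2) - (0)(-5)) + (3)·((1)(0) - (-3)(-5))
  = (5)(6) - (-1)(-2) + (3)(-15)
  = -17
M₁₂ = det[[0, -1, 3]; [-5, -3, 0]; [-1, 0, -2]]
  = (0)·((-3)(-2) - (0)(0)) - (-1)·((-5)(-2) - (0)(-1)) + (3)·((-5)(0) - (-3)(-1))
  = (0)(6) - (-1)(10) + (3)(-3)
  = 1
M₁₃ = det[[0, 5, 3]; [-5, 1, 0]; [-1, -5, -2]]
  = (0)·((1)(-2) - (0)(-5)) - (5)·((-5)(-2) - (0)(-1)) + (3)·((-5)(-5) - (1)(-1))
  = (0)(-2) - (5)(10) + (3)(26)
  = 28
M₁₄ = det[[0, 5, -1]; [-5, 1, -3]; [-1, -5, 0]]
  = (0)·((1)(0) - (-3)(-5)) - (5)·((-5)(0) - (-3)(-1)) + (-1)·((-5)(-5) - (1)(-1))
  = (0)(-15) - (5)(-3) + (-1)(26)
  = -11

det(A) = (1)(-17) - (4)(1) + (0)(28) - (2)(-11) = 1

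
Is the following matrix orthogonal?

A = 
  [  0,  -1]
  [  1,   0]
Yes

AᵀA = 
  [  1,   0]
  [  0,   1]
= I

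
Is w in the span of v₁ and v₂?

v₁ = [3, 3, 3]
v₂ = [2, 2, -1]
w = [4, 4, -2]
Yes

Form the augmented matrix and row-reduce:
[v₁|v₂|w] = 
  [  3,   2,   4]
  [  3,   2,   4]
  [  3,  -1,  -2]
R2 → R2 - (1)·R1
R3 → R3 - (1)·R1
Swap R2 ↔ R3
REF = 
  [  3,   2,   4]
  [  0,  -3,  -6]
  [  0,   0,   0]

No row of the form [0 0 | nonzero], so the system is consistent. Back-substitution gives c₁ = 0, c₂ = 2: w = (0)·v₁ + (2)·v₂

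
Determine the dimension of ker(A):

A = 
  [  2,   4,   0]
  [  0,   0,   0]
nullity(A) = 2

Row reduce:
(no row operations needed)
REF = 
  [  2,   4,   0]
  [  0,   0,   0]
Pivot columns: 1 → 1 pivot.
rank(A) = 1, so nullity(A) = 3 - 1 = 2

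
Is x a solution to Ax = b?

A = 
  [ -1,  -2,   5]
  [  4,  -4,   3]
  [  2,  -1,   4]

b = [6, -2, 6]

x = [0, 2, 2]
Yes

Ax = [6, -2, 6] = b ✓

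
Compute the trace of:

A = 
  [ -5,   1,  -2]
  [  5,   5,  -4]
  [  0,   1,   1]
1

tr(A) = -5 + 5 + 1 = 1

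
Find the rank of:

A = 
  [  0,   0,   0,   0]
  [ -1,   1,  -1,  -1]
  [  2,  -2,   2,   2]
rank(A) = 1

Row reduce:
Swap R1 ↔ R2
R3 → R3 + (2)·R1
REF = 
  [ -1,   1,  -1,  -1]
  [  0,   0,   0,   0]
  [  0,   0,   0,   0]
Pivot columns: 1 → 1 pivot.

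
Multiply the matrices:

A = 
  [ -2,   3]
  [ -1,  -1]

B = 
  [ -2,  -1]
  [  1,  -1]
A is 2×2 and B is 2×2, so AB is 2×2. Each entry is (row of A)·(column of B):
AB[1,1] = (-2)(-2) + (3)(1) = 7
AB[1,2] = (-2)(-1) + (3)(-1) = -1
AB[2,1] = (-1)(-2) + (-1)(1) = 1
AB[2,2] = (-1)(-1) + (-1)(-1) = 2

AB = 
  [  7,  -1]
  [  1,   2]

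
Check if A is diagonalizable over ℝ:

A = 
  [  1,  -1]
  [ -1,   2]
Yes

tr(A) = 3, det(A) = 1
Characteristic polynomial: λ² - tr(A)λ + det(A) = λ² - 3λ + 1
λ² - 3λ + 1 = 0  ⇒  λ = (3 ± √((-3)² - 4·(1)))/2 = (3 ± √(5))/2
  = (3 + √5)/2,  (3 - √5)/2
Eigenvalues: (3 + √5)/2, (3 - √5)/2  (≈ 2.618, 0.382)
The two irrational eigenvalues are distinct (simple), so each has alg. mult. = geom. mult. = 1.
Sum of geometric multiplicities equals n, so A has n independent eigenvectors.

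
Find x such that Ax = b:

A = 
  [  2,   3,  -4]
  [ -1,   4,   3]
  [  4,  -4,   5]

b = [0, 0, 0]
Row reduce the augmented matrix [A|b]:
R2 → R2 + (1/2)·R1
R3 → R3 - (2)·R1
R3 → R3 + (20/11)·R2
REF = 
  [     2,      3,     -4,      0]
  [     0,   11/2,      1,      0]
  [     0,      0, 163/11,      0]

Back-substitution:
x₃ = 0 / (163/11) = 0
x₂ = (0 - (1)(0)) / (11/2) = 0
x₁ = (0 - (3)(0) - (-4)(0)) / 2 = 0

x = [0, 0, 0]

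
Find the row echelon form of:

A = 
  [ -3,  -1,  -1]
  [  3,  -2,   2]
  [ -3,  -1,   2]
Row operations:
R2 → R2 + (1)·R1
R3 → R3 - (1)·R1

Resulting echelon form:
REF = 
  [ -3,  -1,  -1]
  [  0,  -3,   1]
  [  0,   0,   3]

Rank = 3 (number of non-zero pivot rows).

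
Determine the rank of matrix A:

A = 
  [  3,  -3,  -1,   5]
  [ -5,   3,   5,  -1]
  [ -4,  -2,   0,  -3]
Row reduce:
R2 → R2 + (5/3)·R1
R3 → R3 + (4/3)·R1
R3 → R3 - (3)·R2
REF = 
  [    3,    -3,    -1,     5]
  [    0,    -2,  10/3,  22/3]
  [    0,     0, -34/3, -55/3]
Pivot columns: 1, 2, 3 → 3 pivots.

rank(A) = 3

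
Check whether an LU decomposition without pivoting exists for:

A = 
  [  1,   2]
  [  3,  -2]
Yes.
A[1,1] = 1 ≠ 0, so Gaussian elimination proceeds without a row swap: multiplier ℓ₂₁ = (3)/(1) = 3, and U[2,2] = -2 - (3)(2) = -8.
L = 
  [  1,   0]
  [  3,   1]
U = 
  [  1,   2]
  [  0,  -8]
Check row 2 of LU: [(3)(1), (3)(2) + (-8)] = [3, -2] = row 2 of A ✓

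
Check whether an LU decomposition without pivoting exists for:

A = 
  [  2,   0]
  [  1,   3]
Yes.
A[1,1] = 2 ≠ 0, so Gaussian elimination proceeds without a row swap: multiplier ℓ₂₁ = (1)/(2) = 1/2, and U[2,2] = 3 - (1/2)(0) = 3.
L = 
  [  1,   0]
  [1/2,   1]
U = 
  [  2,   0]
  [  0,   3]
Check row 2 of LU: [(1/2)(2), (1/2)(0) + 3] = [1, 3] = row 2 of A ✓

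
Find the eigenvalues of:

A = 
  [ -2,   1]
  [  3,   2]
tr(A) = 0, det(A) = -7
Characteristic polynomial: λ² - tr(A)λ + det(A) = λ² - 7
λ² - 7 = 0  ⇒  λ = (0 ± √((0)² - 4·(-7)))/2 = (0 ± √(28))/2
  = √7,  -√7

λ = √7, -√7  (≈ 2.646, -2.646)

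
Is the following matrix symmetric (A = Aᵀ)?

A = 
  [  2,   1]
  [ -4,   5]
No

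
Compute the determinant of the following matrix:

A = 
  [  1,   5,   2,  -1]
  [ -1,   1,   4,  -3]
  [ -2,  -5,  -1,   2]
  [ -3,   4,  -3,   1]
192

Cofactor expansion along row 1: det(A) = a₁₁M₁₁ - a₁₂M₁₂ + a₁₃M₁₃ - a₁₄M₁₄

M₁₁ = det[[1, 4, -3]; [-5, -1, 2]; [4, -3, 1]]
  = (1)·((-1)(1) - (2)(-3)) - (4)·((-5)(1) - (2)(4)) + (-3)·((-5)(-3) - (-1)(4))
  = (1)(5) - (4)(-13) + (-3)(19)
  = 0
M₁₂ = det[[-1, 4, -3]; [-2, -1, 2]; [-3, -3, 1]]
  = (-1)·((-1)(1) - (2)(-3)) - (4)·((-2)(1) - (2)(-3)) + (-3)·((-2)(-3) - (-1)(-3))
  = (-1)(5) - (4)(4) + (-3)(3)
  = -30
M₁₃ = det[[-1, 1, -3]; [-2, -5, 2]; [-3, 4, 1]]
  = (-1)·((-5)(1) - (2)(4)) - (1)·((-2)(1) - (2)(-3)) + (-3)·((-2)(4) - (-5)(-3))
  = (-1)(-13) - (1)(4) + (-3)(-23)
  = 78
M₁₄ = det[[-1, 1, 4]; [-2, -5, -1]; [-3, 4, -3]]
  = (-1)·((-5)(-3) - (-1)(4)) - (1)·((-2)(-3) - (-1)(-3)) + (4)·((-2)(4) - (-5)(-3))
  = (-1)(19) - (1)(3) + (4)(-23)
  = -114

det(A) = (1)(0) - (5)(-30) + (2)(78) - (-1)(-114) = 192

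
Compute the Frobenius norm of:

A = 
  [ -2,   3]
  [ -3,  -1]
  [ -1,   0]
||A||_F = 4.899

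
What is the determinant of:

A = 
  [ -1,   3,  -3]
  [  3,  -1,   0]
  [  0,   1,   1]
-17

Cofactor expansion along row 1:
det(A) = (-1)·((-1)(1) - (0)(1)) - (3)·((3)(1) - (0)(0)) + (-3)·((3)(1) - (-1)(0))
  = (-1)(-1) - (3)(3) + (-3)(3)
  = -17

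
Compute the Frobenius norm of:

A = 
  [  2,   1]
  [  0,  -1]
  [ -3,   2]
||A||_F = 4.359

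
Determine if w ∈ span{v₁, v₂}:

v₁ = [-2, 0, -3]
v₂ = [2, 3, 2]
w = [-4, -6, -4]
Yes

Form the augmented matrix and row-reduce:
[v₁|v₂|w] = 
  [ -2,   2,  -4]
  [  0,   3,  -6]
  [ -3,   2,  -4]
R3 → R3 - (3/2)·R1
R3 → R3 + (1/3)·R2
REF = 
  [ -2,   2,  -4]
  [  0,   3,  -6]
  [  0,   0,   0]

No row of the form [0 0 | nonzero], so the system is consistent. Back-substitution gives c₁ = 0, c₂ = -2: w = (0)·v₁ + (-2)·v₂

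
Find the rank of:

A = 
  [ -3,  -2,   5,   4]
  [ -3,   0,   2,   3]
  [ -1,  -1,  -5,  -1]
rank(A) = 3

Row reduce:
R2 → R2 - (1)·R1
R3 → R3 - (1/3)·R1
R3 → R3 + (1/6)·R2
REF = 
  [   -3,    -2,     5,     4]
  [    0,     2,    -3,    -1]
  [    0,     0, -43/6,  -5/2]
Pivot columns: 1, 2, 3 → 3 pivots.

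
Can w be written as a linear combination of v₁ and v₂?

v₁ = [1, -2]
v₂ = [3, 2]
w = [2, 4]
Yes

Form the augmented matrix and row-reduce:
[v₁|v₂|w] = 
  [  1,   3,   2]
  [ -2,   2,   4]
R2 → R2 + (2)·R1
REF = 
  [  1,   3,   2]
  [  0,   8,   8]

No row of the form [0 0 | nonzero], so the system is consistent. Back-substitution gives c₁ = -1, c₂ = 1: w = (-1)·v₁ + (1)·v₂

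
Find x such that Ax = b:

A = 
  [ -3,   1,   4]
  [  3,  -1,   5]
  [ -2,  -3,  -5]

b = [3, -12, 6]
Row reduce the augmented matrix [A|b]:
R2 → R2 + (1)·R1
R3 → R3 - (2/3)·R1
Swap R2 ↔ R3
REF = 
  [   -3,     1,     4,     3]
  [    0, -11/3, -23/3,     4]
  [    0,     0,     9,    -9]

Back-substitution:
x₃ = (-9) / 9 = -1
x₂ = (4 - (-23/3)(-1)) / (-11/3) = 1
x₁ = (3 - (1)(1) - (4)(-1)) / (-3) = -2

x = [-2, 1, -1]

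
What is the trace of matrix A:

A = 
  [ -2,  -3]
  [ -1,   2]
0

tr(A) = -2 + 2 = 0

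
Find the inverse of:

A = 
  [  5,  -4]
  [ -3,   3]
det(A) = (5)(3) - (-4)(-3) = 3
For a 2×2 matrix, A⁻¹ = (1/det(A)) · [[d, -b], [-c, a]]
    = (1/3) · [[3, 4], [3, 5]]

A⁻¹ = 
  [  1, 4/3]
  [  1, 5/3]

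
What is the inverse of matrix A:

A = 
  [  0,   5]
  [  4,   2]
det(A) = (0)(2) - (5)(4) = -20
For a 2×2 matrix, A⁻¹ = (1/det(A)) · [[d, -b], [-c, a]]
    = (-1/20) · [[2, -5], [-4, 0]]

A⁻¹ = 
  [-1/10,   1/4]
  [  1/5,     0]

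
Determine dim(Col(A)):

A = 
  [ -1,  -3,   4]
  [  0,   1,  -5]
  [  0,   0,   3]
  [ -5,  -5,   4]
dim(Col(A)) = 3

Row reduce:
R4 → R4 - (5)·R1
R4 → R4 - (10)·R2
R4 → R4 - (34/3)·R3
REF = 
  [ -1,  -3,   4]
  [  0,   1,  -5]
  [  0,   0,   3]
  [  0,   0,   0]
Pivot columns: 1, 2, 3 → 3 pivots.
dim(Col(A)) = number of pivot columns = 3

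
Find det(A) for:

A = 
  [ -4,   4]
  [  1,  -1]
0

For a 2×2 matrix, det = ad - bc = (-4)(-1) - (4)(1) = 0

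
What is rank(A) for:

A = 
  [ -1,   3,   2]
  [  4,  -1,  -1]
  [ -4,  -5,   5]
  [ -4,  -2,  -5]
Row reduce:
R2 → R2 + (4)·R1
R3 → R3 - (4)·R1
R4 → R4 - (4)·R1
R3 → R3 + (17/11)·R2
R4 → R4 + (14/11)·R2
R4 → R4 + (45/86)·R3
REF = 
  [   -1,     3,     2]
  [    0,    11,     7]
  [    0,     0, 86/11]
  [    0,     0,     0]
Pivot columns: 1, 2, 3 → 3 pivots.

rank(A) = 3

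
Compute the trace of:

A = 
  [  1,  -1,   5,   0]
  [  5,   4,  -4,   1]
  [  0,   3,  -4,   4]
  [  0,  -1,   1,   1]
2

tr(A) = 1 + 4 + -4 + 1 = 2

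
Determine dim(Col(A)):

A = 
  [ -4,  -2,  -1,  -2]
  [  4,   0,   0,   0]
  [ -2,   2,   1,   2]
Row reduce:
R2 → R2 + (1)·R1
R3 → R3 - (1/2)·R1
R3 → R3 + (3/2)·R2
REF = 
  [ -4,  -2,  -1,  -2]
  [  0,  -2,  -1,  -2]
  [  0,   0,   0,   0]
Pivot columns: 1, 2 → 2 pivots.
dim(Col(A)) = number of pivot columns = 2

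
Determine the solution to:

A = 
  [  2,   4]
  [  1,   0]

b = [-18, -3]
x = [-3, -3]

Row reduce the augmented matrix [A|b]:
R2 → R2 - (1/2)·R1
REF = 
  [  2,   4, -18]
  [  0,  -2,   6]

Back-substitution:
x₂ = 6 / (-2) = -3
x₁ = (-18 - (4)(-3)) / 2 = -3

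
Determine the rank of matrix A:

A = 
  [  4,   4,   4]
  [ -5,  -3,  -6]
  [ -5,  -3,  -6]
rank(A) = 2

Row reduce:
R2 → R2 + (5/4)·R1
R3 → R3 + (5/4)·R1
R3 → R3 - (1)·R2
REF = 
  [  4,   4,   4]
  [  0,   2,  -1]
  [  0,   0,   0]
Pivot columns: 1, 2 → 2 pivots.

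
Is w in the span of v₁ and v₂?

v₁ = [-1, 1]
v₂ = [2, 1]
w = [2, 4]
Yes

Form the augmented matrix and row-reduce:
[v₁|v₂|w] = 
  [ -1,   2,   2]
  [  1,   1,   4]
R2 → R2 + (1)·R1
REF = 
  [ -1,   2,   2]
  [  0,   3,   6]

No row of the form [0 0 | nonzero], so the system is consistent. Back-substitution gives c₁ = 2, c₂ = 2: w = (2)·v₁ + (2)·v₂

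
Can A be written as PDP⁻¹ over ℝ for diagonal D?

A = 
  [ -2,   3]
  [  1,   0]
Yes

tr(A) = -2, det(A) = -3
Characteristic polynomial: λ² - tr(A)λ + det(A) = λ² + 2λ - 3
λ² + 2λ - 3 = (λ + 3)(λ - 1)
Eigenvalues: 1, -3
λ=-3: alg. mult. = 1, geom. mult. = 2 - rank(A - (-3)I) = 2 - 1 = 1
λ=1: alg. mult. = 1, geom. mult. = 2 - rank(A - (1)I) = 2 - 1 = 1
Sum of geometric multiplicities equals n, so A has n independent eigenvectors.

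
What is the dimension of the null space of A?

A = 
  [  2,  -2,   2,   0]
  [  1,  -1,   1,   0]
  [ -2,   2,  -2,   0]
nullity(A) = 3

Row reduce:
R2 → R2 - (1/2)·R1
R3 → R3 + (1)·R1
REF = 
  [  2,  -2,   2,   0]
  [  0,   0,   0,   0]
  [  0,   0,   0,   0]
Pivot columns: 1 → 1 pivot.
rank(A) = 1, so nullity(A) = 4 - 1 = 3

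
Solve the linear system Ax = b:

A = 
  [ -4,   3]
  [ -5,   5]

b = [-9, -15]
Row reduce the augmented matrix [A|b]:
R2 → R2 - (5/4)·R1
REF = 
  [   -4,     3,    -9]
  [    0,   5/4, -15/4]

Back-substitution:
x₂ = (-15/4) / (5/4) = -3
x₁ = (-9 - (3)(-3)) / (-4) = 0

x = [0, -3]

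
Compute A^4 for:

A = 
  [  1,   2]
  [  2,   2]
A² = A·A:
A²[1,1] = (1)(1) + (2)(2) = 5
A²[1,2] = (1)(2) + (2)(2) = 6
A²[2,1] = (2)(1) + (2)(2) = 6
A²[2,2] = (2)(2) + (2)(2) = 8
A² = 
  [  5,   6]
  [  6,   8]

A^3 = A^2·A:
A^3[1,1] = (5)(1) + (6)(2) = 17
A^3[1,2] = (5)(2) + (6)(2) = 22
A^3[2,1] = (6)(1) + (8)(2) = 22
A^3[2,2] = (6)(2) + (8)(2) = 28
A^3 = 
  [ 17,  22]
  [ 22,  28]

A^4 = A^3·A:
A^4[1,1] = (17)(1) + (22)(2) = 61
A^4[1,2] = (17)(2) + (22)(2) = 78
A^4[2,1] = (22)(1) + (28)(2) = 78
A^4[2,2] = (22)(2) + (28)(2) = 100
A^4 = 
  [ 61,  78]
  [ 78, 100]

Therefore
A^4 = 
  [ 61,  78]
  [ 78, 100]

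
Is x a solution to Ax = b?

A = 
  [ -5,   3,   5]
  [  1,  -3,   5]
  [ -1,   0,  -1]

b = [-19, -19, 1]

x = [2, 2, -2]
No

Ax = [-14, -14, 0] ≠ b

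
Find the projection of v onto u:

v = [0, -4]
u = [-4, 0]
v·u = (0)(-4) + (-4)(0) = 0
u·u = (-4)² + (0)² = 16
proj_u(v) = (v·u / u·u) × u = (0/16) × u = (0) × u

proj_u(v) = [0, 0]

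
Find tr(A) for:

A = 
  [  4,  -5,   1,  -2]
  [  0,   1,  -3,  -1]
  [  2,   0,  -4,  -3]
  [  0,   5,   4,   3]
4

tr(A) = 4 + 1 + -4 + 3 = 4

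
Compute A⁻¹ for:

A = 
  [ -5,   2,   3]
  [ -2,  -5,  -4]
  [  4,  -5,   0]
det(A) = (-5)·((-5)(0) - (-4)(-5)) - (2)·((-2)(0) - (-4)(4)) + (3)·((-2)(-5) - (-5)(4))
  = (-5)(-20) - (2)(16) + (3)(30)
  = 158
det(A) = 158 ≠ 0, so A is invertible.

Cofactors Cᵢⱼ = (-1)ⁱ⁺ʲ·Mᵢⱼ:
C = 
  [-20, -16,  30]
  [-15, -12, -17]
  [  7, -26,  29]

adj(A) = Cᵀ:
adj(A) = 
  [-20, -15,   7]
  [-16, -12, -26]
  [ 30, -17,  29]

A⁻¹ = (1/158) · adj(A):
A⁻¹ = 
  [ -10/79, -15/158,   7/158]
  [  -8/79,   -6/79,  -13/79]
  [  15/79, -17/158,  29/158]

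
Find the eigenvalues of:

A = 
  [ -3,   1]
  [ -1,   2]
tr(A) = -1, det(A) = -5
Characteristic polynomial: λ² - tr(A)λ + det(A) = λ² + λ - 5
λ² + λ - 5 = 0  ⇒  λ = (-1 ± √((1)² - 4·(-5)))/2 = (-1 ± √(21))/2
  = (-1 + √21)/2,  (-1 - √21)/2

λ = (-1 + √21)/2, (-1 - √21)/2  (≈ 1.791, -2.791)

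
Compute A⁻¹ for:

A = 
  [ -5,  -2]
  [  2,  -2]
det(A) = (-5)(-2) - (-2)(2) = 14
For a 2×2 matrix, A⁻¹ = (1/det(A)) · [[d, -b], [-c, a]]
    = (1/14) · [[-2, 2], [-2, -5]]

A⁻¹ = 
  [ -1/7,   1/7]
  [ -1/7, -5/14]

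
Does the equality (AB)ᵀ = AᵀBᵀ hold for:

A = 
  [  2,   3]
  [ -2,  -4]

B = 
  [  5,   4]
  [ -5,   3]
No

(AB)ᵀ = 
  [ -5,  10]
  [ 17, -20]

AᵀBᵀ = 
  [  2, -16]
  [ -1, -27]

The two matrices differ, so (AB)ᵀ ≠ AᵀBᵀ in general. The correct identity is (AB)ᵀ = BᵀAᵀ.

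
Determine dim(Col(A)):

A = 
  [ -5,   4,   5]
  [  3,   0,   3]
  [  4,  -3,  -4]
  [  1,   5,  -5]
dim(Col(A)) = 3

Row reduce:
R2 → R2 + (3/5)·R1
R3 → R3 + (4/5)·R1
R4 → R4 + (1/5)·R1
R3 → R3 - (1/12)·R2
R4 → R4 - (29/12)·R2
R4 → R4 - (37)·R3
REF = 
  [  -5,    4,    5]
  [   0, 12/5,    6]
  [   0,    0, -1/2]
  [   0,    0,    0]
Pivot columns: 1, 2, 3 → 3 pivots.
dim(Col(A)) = number of pivot columns = 3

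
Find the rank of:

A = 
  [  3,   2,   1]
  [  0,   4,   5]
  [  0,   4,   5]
Row reduce:
R3 → R3 - (1)·R2
REF = 
  [  3,   2,   1]
  [  0,   4,   5]
  [  0,   0,   0]
Pivot columns: 1, 2 → 2 pivots.

rank(A) = 2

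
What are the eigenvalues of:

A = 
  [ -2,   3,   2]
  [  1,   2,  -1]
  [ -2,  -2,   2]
Characteristic polynomial: det(λI - A) = λ³ - 2λ² - 5λ
The constant term is 0, so λ = 0 is a root: p(λ) = λ(λ² - 2λ - 5)
λ² - 2λ - 5 = 0  ⇒  λ = (2 ± √((-2)² - 4·(-5)))/2 = (2 ± √(24))/2
  = 1 + √6,  1 - √6

λ = 0, 1 + √6, 1 - √6  (≈ 0, 3.449, -1.449)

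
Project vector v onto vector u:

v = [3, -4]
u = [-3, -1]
v·u = (3)(-3) + (-4)(-1) = -5
u·u = (-3)² + (-1)² = 10
proj_u(v) = (v·u / u·u) × u = (-5/10) × u = (-1/2) × u

proj_u(v) = [3/2, 1/2]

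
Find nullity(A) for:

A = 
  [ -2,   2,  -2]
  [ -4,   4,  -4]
nullity(A) = 2

Row reduce:
R2 → R2 - (2)·R1
REF = 
  [ -2,   2,  -2]
  [  0,   0,   0]
Pivot columns: 1 → 1 pivot.
rank(A) = 1, so nullity(A) = 3 - 1 = 2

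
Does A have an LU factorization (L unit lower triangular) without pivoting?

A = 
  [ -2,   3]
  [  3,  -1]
Yes.
A[1,1] = -2 ≠ 0, so Gaussian elimination proceeds without a row swap: multiplier ℓ₂₁ = (3)/(-2) = -3/2, and U[2,2] = -1 - (-3/2)(3) = 7/2.
L = 
  [   1,    0]
  [-3/2,    1]
U = 
  [ -2,   3]
  [  0, 7/2]
Check row 2 of LU: [(-3/2)(-2), (-3/2)(3) + (7/2)] = [3, -1] = row 2 of A ✓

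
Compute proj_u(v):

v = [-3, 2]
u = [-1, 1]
proj_u(v) = [-5/2, 5/2]

v·u = (-3)(-1) + (2)(1) = 5
u·u = (-1)² + (1)² = 2
proj_u(v) = (v·u / u·u) × u = (5/2) × u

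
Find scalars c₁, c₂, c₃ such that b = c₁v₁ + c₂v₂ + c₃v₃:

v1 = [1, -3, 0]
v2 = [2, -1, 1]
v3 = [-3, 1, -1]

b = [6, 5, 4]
c1 = -3, c2 = 3, c3 = -1

b = -3·v1 + 3·v2 + -1·v3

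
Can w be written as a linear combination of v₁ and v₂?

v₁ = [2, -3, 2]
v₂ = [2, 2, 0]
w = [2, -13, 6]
Yes

Form the augmented matrix and row-reduce:
[v₁|v₂|w] = 
  [  2,   2,   2]
  [ -3,   2, -13]
  [  2,   0,   6]
R2 → R2 + (3/2)·R1
R3 → R3 - (1)·R1
R3 → R3 + (2/5)·R2
REF = 
  [  2,   2,   2]
  [  0,   5, -10]
  [  0,   0,   0]

No row of the form [0 0 | nonzero], so the system is consistent. Back-substitution gives c₁ = 3, c₂ = -2: w = (3)·v₁ + (-2)·v₂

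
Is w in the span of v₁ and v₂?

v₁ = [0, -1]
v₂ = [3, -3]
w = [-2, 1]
Yes

Form the augmented matrix and row-reduce:
[v₁|v₂|w] = 
  [  0,   3,  -2]
  [ -1,  -3,   1]
Swap R1 ↔ R2
REF = 
  [ -1,  -3,   1]
  [  0,   3,  -2]

No row of the form [0 0 | nonzero], so the system is consistent. Back-substitution gives c₁ = 1, c₂ = -2/3: w = (1)·v₁ + (-2/3)·v₂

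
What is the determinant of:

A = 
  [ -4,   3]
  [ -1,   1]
For a 2×2 matrix, det = ad - bc = (-4)(1) - (3)(-1) = -1

det(A) = -1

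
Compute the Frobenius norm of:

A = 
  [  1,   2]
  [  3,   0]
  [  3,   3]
||A||_F = 5.657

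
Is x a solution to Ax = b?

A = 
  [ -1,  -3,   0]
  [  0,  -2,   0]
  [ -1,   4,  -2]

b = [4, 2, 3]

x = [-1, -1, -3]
Yes

Ax = [4, 2, 3] = b ✓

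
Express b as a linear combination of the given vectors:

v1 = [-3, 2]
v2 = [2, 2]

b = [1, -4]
c1 = -1, c2 = -1

b = -1·v1 + -1·v2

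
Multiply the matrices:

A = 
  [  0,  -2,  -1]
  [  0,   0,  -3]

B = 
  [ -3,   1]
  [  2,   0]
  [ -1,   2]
A is 2×3 and B is 3×2, so AB is 2×2. Each entry is (row of A)·(column of B):
AB[1,1] = (0)(-3) + (-2)(2) + (-1)(-1) = -3
AB[1,2] = (0)(1) + (-2)(0) + (-1)(2) = -2
AB[2,1] = (0)(-3) + (0)(2) + (-3)(-1) = 3
AB[2,2] = (0)(1) + (0)(0) + (-3)(2) = -6

AB = 
  [ -3,  -2]
  [  3,  -6]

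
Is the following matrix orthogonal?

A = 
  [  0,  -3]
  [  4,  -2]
No

AᵀA = 
  [ 16,  -8]
  [ -8,  13]
≠ I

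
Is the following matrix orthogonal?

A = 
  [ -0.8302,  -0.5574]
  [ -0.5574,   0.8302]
Yes

AᵀA = 
  [  0.9999,   0]
  [  0,   0.9999]
≈ I (equal to I up to the 4-dp rounding of the entries)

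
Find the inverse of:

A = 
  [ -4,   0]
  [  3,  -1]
det(A) = (-4)(-1) - (0)(3) = 4
For a 2×2 matrix, A⁻¹ = (1/det(A)) · [[d, -b], [-c, a]]
    = (1/4) · [[-1, 0], [-3, -4]]

A⁻¹ = 
  [-1/4,    0]
  [-3/4,   -1]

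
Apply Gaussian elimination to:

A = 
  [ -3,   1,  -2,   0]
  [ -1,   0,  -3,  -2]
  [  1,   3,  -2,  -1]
Row operations:
R2 → R2 - (1/3)·R1
R3 → R3 + (1/3)·R1
R3 → R3 + (10)·R2

Resulting echelon form:
REF = 
  [  -3,    1,   -2,    0]
  [   0, -1/3, -7/3,   -2]
  [   0,    0,  -26,  -21]

Rank = 3 (number of non-zero pivot rows).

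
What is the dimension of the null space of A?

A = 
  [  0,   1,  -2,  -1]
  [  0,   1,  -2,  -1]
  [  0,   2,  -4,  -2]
nullity(A) = 3

Row reduce:
R2 → R2 - (1)·R1
R3 → R3 - (2)·R1
REF = 
  [  0,   1,  -2,  -1]
  [  0,   0,   0,   0]
  [  0,   0,   0,   0]
Pivot columns: 2 → 1 pivot.
rank(A) = 1, so nullity(A) = 4 - 1 = 3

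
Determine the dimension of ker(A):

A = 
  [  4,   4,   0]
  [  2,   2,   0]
nullity(A) = 2

Row reduce:
R2 → R2 - (1/2)·R1
REF = 
  [  4,   4,   0]
  [  0,   0,   0]
Pivot columns: 1 → 1 pivot.
rank(A) = 1, so nullity(A) = 3 - 1 = 2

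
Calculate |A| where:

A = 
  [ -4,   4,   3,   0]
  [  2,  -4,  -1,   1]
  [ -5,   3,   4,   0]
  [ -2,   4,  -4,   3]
Cofactor expansion along row 1: det(A) = a₁₁M₁₁ - a₁₂M₁₂ + a₁₃M₁₃ - a₁₄M₁₄

M₁₁ = det[[-4, -1, 1]; [3, 4, 0]; [4, -4, 3]]
  = (-4)·((4)(3) - (0)(-4)) - (-1)·((3)(3) - (0)(4)) + (1)·((3)(-4) - (4)(4))
  = (-4)(12) - (-1)(9) + (1)(-28)
  = -67
M₁₂ = det[[2, -1, 1]; [-5, 4, 0]; [-2, -4, 3]]
  = (2)·((4)(3) - (0)(-4)) - (-1)·((-5)(3) - (0)(-2)) + (1)·((-5)(-4) - (4)(-2))
  = (2)(12) - (-1)(-15) + (1)(28)
  = 37
M₁₃ = det[[2, -4, 1]; [-5, 3, 0]; [-2, 4, 3]]
  = (2)·((3)(3) - (0)(4)) - (-4)·((-5)(3) - (0)(-2)) + (1)·((-5)(4) - (3)(-2))
  = (2)(9) - (-4)(-15) + (1)(-14)
  = -56
M₁₄ = det[[2, -4, -1]; [-5, 3, 4]; [-2, 4, -4]]
  = (2)·((3)(-4) - (4)(4)) - (-4)·((-5)(-4) - (4)(-2)) + (-1)·((-5)(4) - (3)(-2))
  = (2)(-28) - (-4)(28) + (-1)(-14)
  = 70

det(A) = (-4)(-67) - (4)(37) + (3)(-56) - (0)(70) = -48

det(A) = -48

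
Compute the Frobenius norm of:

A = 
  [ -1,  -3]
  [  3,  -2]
||A||_F = 4.796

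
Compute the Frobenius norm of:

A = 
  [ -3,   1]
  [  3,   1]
||A||_F = 4.472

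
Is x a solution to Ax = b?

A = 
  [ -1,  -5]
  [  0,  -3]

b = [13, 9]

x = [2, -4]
No

Ax = [18, 12] ≠ b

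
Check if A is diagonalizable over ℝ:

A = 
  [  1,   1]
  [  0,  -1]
Yes

tr(A) = 0, det(A) = -1
Characteristic polynomial: λ² - tr(A)λ + det(A) = λ² - 1
λ² - 1 = (λ + 1)(λ - 1)
Eigenvalues: 1, -1
λ=-1: alg. mult. = 1, geom. mult. = 2 - rank(A - (-1)I) = 2 - 1 = 1
λ=1: alg. mult. = 1, geom. mult. = 2 - rank(A - (1)I) = 2 - 1 = 1
Sum of geometric multiplicities equals n, so A has n independent eigenvectors.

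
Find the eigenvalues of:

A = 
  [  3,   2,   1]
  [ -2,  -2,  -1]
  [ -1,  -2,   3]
Characteristic polynomial: det(λI - A) = λ³ - 4λ² + 8
Testing integer divisors of the constant term: p(2) = 0, so (λ - 2) is a factor:
p(λ) = (λ - 2)(λ² - 2λ - 4)
λ² - 2λ - 4 = 0  ⇒  λ = (2 ± √((-2)² - 4·(-4)))/2 = (2 ± √(20))/2
  = 1 + √5,  1 - √5

λ = 2, 1 + √5, 1 - √5  (≈ 2, 3.236, -1.236)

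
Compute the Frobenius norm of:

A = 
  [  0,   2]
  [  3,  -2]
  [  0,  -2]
||A||_F = 4.583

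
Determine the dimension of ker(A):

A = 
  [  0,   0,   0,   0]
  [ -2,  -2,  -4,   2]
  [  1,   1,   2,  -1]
nullity(A) = 3

Row reduce:
Swap R1 ↔ R2
R3 → R3 + (1/2)·R1
REF = 
  [ -2,  -2,  -4,   2]
  [  0,   0,   0,   0]
  [  0,   0,   0,   0]
Pivot columns: 1 → 1 pivot.
rank(A) = 1, so nullity(A) = 4 - 1 = 3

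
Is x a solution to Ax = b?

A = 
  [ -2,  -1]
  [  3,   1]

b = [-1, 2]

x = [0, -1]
No

Ax = [1, -1] ≠ b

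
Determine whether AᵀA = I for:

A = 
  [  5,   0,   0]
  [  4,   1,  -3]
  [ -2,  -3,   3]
No

AᵀA = 
  [ 45,  10, -18]
  [ 10,  10, -12]
  [-18, -12,  18]
≠ I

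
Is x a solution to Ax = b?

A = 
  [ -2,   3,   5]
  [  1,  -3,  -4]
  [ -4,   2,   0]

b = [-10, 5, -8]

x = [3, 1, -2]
No

Ax = [-13, 8, -10] ≠ b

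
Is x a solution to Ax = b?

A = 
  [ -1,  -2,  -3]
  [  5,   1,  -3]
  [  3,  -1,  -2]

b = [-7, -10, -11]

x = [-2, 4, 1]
No

Ax = [-9, -9, -12] ≠ b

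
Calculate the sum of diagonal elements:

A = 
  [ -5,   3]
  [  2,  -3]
-8

tr(A) = -5 + -3 = -8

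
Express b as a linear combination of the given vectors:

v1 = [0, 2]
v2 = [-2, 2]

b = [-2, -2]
c1 = -2, c2 = 1

b = -2·v1 + 1·v2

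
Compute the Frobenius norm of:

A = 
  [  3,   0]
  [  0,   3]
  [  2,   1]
||A||_F = 4.796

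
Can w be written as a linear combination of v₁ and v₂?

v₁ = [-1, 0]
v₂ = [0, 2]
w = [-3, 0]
Yes

Form the augmented matrix and row-reduce:
[v₁|v₂|w] = 
  [ -1,   0,  -3]
  [  0,   2,   0]
(already in echelon form — no row operations needed)

No row of the form [0 0 | nonzero], so the system is consistent. Back-substitution gives c₁ = 3, c₂ = 0: w = (3)·v₁ + (0)·v₂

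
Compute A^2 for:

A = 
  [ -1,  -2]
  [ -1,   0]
A² = A·A:
A²[1,1] = (-1)(-1) + (-2)(-1) = 3
A²[1,2] = (-1)(-2) + (-2)(0) = 2
A²[2,1] = (-1)(-1) + (0)(-1) = 1
A²[2,2] = (-1)(-2) + (0)(0) = 2
A² = 
  [  3,   2]
  [  1,   2]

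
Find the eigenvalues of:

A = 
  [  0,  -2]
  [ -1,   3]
λ = (3 + √17)/2, (3 - √17)/2  (≈ 3.562, -0.5616)

tr(A) = 3, det(A) = -2
Characteristic polynomial: λ² - tr(A)λ + det(A) = λ² - 3λ - 2
λ² - 3λ - 2 = 0  ⇒  λ = (3 ± √((-3)² - 4·(-2)))/2 = (3 ± √(17))/2
  = (3 + √17)/2,  (3 - √17)/2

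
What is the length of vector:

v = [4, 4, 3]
6.403

||v||₂ = √((4)² + (4)² + (3)²) = √41 = 6.403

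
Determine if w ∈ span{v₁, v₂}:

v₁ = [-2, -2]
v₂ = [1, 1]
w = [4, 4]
Yes

Form the augmented matrix and row-reduce:
[v₁|v₂|w] = 
  [ -2,   1,   4]
  [ -2,   1,   4]
R2 → R2 - (1)·R1
REF = 
  [ -2,   1,   4]
  [  0,   0,   0]

No row of the form [0 0 | nonzero], so the system is consistent. Back-substitution gives c₁ = -2, c₂ = 0: w = (-2)·v₁ + (0)·v₂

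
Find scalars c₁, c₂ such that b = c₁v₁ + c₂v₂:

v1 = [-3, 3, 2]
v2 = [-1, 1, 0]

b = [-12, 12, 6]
c1 = 3, c2 = 3

b = 3·v1 + 3·v2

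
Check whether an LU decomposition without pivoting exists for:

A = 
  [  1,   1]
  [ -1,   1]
Yes.
A[1,1] = 1 ≠ 0, so Gaussian elimination proceeds without a row swap: multiplier ℓ₂₁ = (-1)/(1) = -1, and U[2,2] = 1 - (-1)(1) = 2.
L = 
  [  1,   0]
  [ -1,   1]
U = 
  [  1,   1]
  [  0,   2]
Check row 2 of LU: [(-1)(1), (-1)(1) + 2] = [-1, 1] = row 2 of A ✓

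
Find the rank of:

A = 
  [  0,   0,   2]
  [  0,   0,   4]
rank(A) = 1

Row reduce:
R2 → R2 - (2)·R1
REF = 
  [  0,   0,   2]
  [  0,   0,   0]
Pivot columns: 3 → 1 pivot.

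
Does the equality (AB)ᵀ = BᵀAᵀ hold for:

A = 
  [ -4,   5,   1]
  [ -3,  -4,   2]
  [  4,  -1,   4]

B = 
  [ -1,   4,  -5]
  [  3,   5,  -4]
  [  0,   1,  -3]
Yes

(AB)ᵀ = 
  [ 19,  -9,  -7]
  [ 10, -30,  15]
  [ -3,  25, -28]

BᵀAᵀ = 
  [ 19,  -9,  -7]
  [ 10, -30,  15]
  [ -3,  25, -28]

Both sides are equal — this is the standard identity (AB)ᵀ = BᵀAᵀ, which holds for all A, B.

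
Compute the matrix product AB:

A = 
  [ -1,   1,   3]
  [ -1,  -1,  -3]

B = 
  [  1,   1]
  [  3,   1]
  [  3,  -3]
A is 2×3 and B is 3×2, so AB is 2×2. Each entry is (row of A)·(column of B):
AB[1,1] = (-1)(1) + (1)(3) + (3)(3) = 11
AB[1,2] = (-1)(1) + (1)(1) + (3)(-3) = -9
AB[2,1] = (-1)(1) + (-1)(3) + (-3)(3) = -13
AB[2,2] = (-1)(1) + (-1)(1) + (-3)(-3) = 7

AB = 
  [ 11,  -9]
  [-13,   7]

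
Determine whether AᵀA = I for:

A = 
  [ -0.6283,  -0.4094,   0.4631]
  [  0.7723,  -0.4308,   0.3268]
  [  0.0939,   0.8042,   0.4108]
No

AᵀA = 
  [  1,   0,   0]
  [  0,   0.9999,   0]
  [  0,   0,   0.4900]
≠ I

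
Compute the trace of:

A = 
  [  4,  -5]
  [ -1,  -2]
2

tr(A) = 4 + -2 = 2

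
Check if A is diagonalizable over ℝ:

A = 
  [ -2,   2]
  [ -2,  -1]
No

tr(A) = -3, det(A) = 6
Characteristic polynomial: λ² - tr(A)λ + det(A) = λ² + 3λ + 6
λ² + 3λ + 6 = 0  ⇒  λ = (-3 ± √((3)² - 4·(6)))/2 = (-3 ± √(-15))/2
  = (-3 + i√15)/2,  (-3 - i√15)/2
Eigenvalues: (-3 + i√15)/2, (-3 - i√15)/2  (≈ -1.5 + 1.936i, -1.5 - 1.936i)
Has complex eigenvalues (not diagonalizable over ℝ).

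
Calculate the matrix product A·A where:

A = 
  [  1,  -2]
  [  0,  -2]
A² = A·A:
A²[1,1] = (1)(1) + (-2)(0) = 1
A²[1,2] = (1)(-2) + (-2)(-2) = 2
A²[2,1] = (0)(1) + (-2)(0) = 0
A²[2,2] = (0)(-2) + (-2)(-2) = 4
A² = 
  [  1,   2]
  [  0,   4]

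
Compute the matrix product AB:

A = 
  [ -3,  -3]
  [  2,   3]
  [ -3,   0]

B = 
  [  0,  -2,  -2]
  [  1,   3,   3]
AB = 
  [ -3,  -3,  -3]
  [  3,   5,   5]
  [  0,   6,   6]

A is 3×2 and B is 2×3, so AB is 3×3. Each entry is (row of A)·(column of B):
AB[1,1] = (-3)(0) + (-3)(1) = -3
AB[1,2] = (-3)(-2) + (-3)(3) = -3
AB[1,3] = (-3)(-2) + (-3)(3) = -3
AB[2,1] = (2)(0) + (3)(1) = 3
AB[2,2] = (2)(-2) + (3)(3) = 5
AB[2,3] = (2)(-2) + (3)(3) = 5
AB[3,1] = (-3)(0) + (0)(1) = 0
AB[3,2] = (-3)(-2) + (0)(3) = 6
AB[3,3] = (-3)(-2) + (0)(3) = 6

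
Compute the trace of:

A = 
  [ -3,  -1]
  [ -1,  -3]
-6

tr(A) = -3 + -3 = -6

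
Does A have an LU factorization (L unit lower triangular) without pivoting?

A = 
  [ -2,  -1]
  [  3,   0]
Yes.
A[1,1] = -2 ≠ 0, so Gaussian elimination proceeds without a row swap: multiplier ℓ₂₁ = (3)/(-2) = -3/2, and U[2,2] = 0 - (-3/2)(-1) = -3/2.
L = 
  [   1,    0]
  [-3/2,    1]
U = 
  [  -2,   -1]
  [   0, -3/2]
Check row 2 of LU: [(-3/2)(-2), (-3/2)(-1) + (-3/2)] = [3, 0] = row 2 of A ✓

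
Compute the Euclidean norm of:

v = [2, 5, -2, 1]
5.831

||v||₂ = √((2)² + (5)² + (-2)² + (1)²) = √34 = 5.831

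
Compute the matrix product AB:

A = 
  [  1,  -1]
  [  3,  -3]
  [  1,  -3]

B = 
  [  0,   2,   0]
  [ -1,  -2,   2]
A is 3×2 and B is 2×3, so AB is 3×3. Each entry is (row of A)·(column of B):
AB[1,1] = (1)(0) + (-1)(-1) = 1
AB[1,2] = (1)(2) + (-1)(-2) = 4
AB[1,3] = (1)(0) + (-1)(2) = -2
AB[2,1] = (3)(0) + (-3)(-1) = 3
AB[2,2] = (3)(2) + (-3)(-2) = 12
AB[2,3] = (3)(0) + (-3)(2) = -6
AB[3,1] = (1)(0) + (-3)(-1) = 3
AB[3,2] = (1)(2) + (-3)(-2) = 8
AB[3,3] = (1)(0) + (-3)(2) = -6

AB = 
  [  1,   4,  -2]
  [  3,  12,  -6]
  [  3,   8,  -6]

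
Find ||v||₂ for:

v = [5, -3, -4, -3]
7.681

||v||₂ = √((5)² + (-3)² + (-4)² + (-3)²) = √59 = 7.681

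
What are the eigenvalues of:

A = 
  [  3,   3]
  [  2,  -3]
λ = √15, -√15  (≈ 3.873, -3.873)

tr(A) = 0, det(A) = -15
Characteristic polynomial: λ² - tr(A)λ + det(A) = λ² - 15
λ² - 15 = 0  ⇒  λ = (0 ± √((0)² - 4·(-15)))/2 = (0 ± √(60))/2
  = √15,  -√15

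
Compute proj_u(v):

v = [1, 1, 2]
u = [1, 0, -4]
v·u = (1)(1) + (1)(0) + (2)(-4) = -7
u·u = (1)² + (0)² + (-4)² = 17
proj_u(v) = (v·u / u·u) × u = (-7/17) × u

proj_u(v) = [-7/17, 0, 28/17]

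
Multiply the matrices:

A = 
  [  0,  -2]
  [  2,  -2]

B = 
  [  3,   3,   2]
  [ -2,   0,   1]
A is 2×2 and B is 2×3, so AB is 2×3. Each entry is (row of A)·(column of B):
AB[1,1] = (0)(3) + (-2)(-2) = 4
AB[1,2] = (0)(3) + (-2)(0) = 0
AB[1,3] = (0)(2) + (-2)(1) = -2
AB[2,1] = (2)(3) + (-2)(-2) = 10
AB[2,2] = (2)(3) + (-2)(0) = 6
AB[2,3] = (2)(2) + (-2)(1) = 2

AB = 
  [  4,   0,  -2]
  [ 10,   6,   2]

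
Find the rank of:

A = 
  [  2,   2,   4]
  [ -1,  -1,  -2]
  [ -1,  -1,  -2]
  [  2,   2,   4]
Row reduce:
R2 → R2 + (1/2)·R1
R3 → R3 + (1/2)·R1
R4 → R4 - (1)·R1
REF = 
  [  2,   2,   4]
  [  0,   0,   0]
  [  0,   0,   0]
  [  0,   0,   0]
Pivot columns: 1 → 1 pivot.

rank(A) = 1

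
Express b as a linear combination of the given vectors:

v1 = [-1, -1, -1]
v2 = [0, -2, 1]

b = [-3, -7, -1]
c1 = 3, c2 = 2

b = 3·v1 + 2·v2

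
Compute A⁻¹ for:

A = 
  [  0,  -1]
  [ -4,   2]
det(A) = (0)(2) - (-1)(-4) = -4
For a 2×2 matrix, A⁻¹ = (1/det(A)) · [[d, -b], [-c, a]]
    = (-1/4) · [[2, 1], [4, 0]]

A⁻¹ = 
  [-1/2, -1/4]
  [  -1,    0]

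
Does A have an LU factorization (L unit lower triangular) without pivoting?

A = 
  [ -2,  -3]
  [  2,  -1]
Yes.
A[1,1] = -2 ≠ 0, so Gaussian elimination proceeds without a row swap: multiplier ℓ₂₁ = (2)/(-2) = -1, and U[2,2] = -1 - (-1)(-3) = -4.
L = 
  [  1,   0]
  [ -1,   1]
U = 
  [ -2,  -3]
  [  0,  -4]
Check row 2 of LU: [(-1)(-2), (-1)(-3) + (-4)] = [2, -1] = row 2 of A ✓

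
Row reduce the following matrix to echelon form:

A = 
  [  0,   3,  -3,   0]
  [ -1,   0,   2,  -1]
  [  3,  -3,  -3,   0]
Row operations:
Swap R1 ↔ R2
R3 → R3 + (3)·R1
R3 → R3 + (1)·R2

Resulting echelon form:
REF = 
  [ -1,   0,   2,  -1]
  [  0,   3,  -3,   0]
  [  0,   0,   0,  -3]

Rank = 3 (number of non-zero pivot rows).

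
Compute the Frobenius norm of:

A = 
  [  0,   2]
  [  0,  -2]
||A||_F = 2.828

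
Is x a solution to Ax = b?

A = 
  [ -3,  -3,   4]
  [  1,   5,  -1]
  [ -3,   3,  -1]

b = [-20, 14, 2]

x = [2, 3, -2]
No

Ax = [-23, 19, 5] ≠ b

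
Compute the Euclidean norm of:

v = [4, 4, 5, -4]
8.544

||v||₂ = √((4)² + (4)² + (5)² + (-4)²) = √73 = 8.544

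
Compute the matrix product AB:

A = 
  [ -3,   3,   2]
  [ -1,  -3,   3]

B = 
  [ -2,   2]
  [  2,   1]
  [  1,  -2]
AB = 
  [ 14,  -7]
  [ -1, -11]

A is 2×3 and B is 3×2, so AB is 2×2. Each entry is (row of A)·(column of B):
AB[1,1] = (-3)(-2) + (3)(2) + (2)(1) = 14
AB[1,2] = (-3)(2) + (3)(1) + (2)(-2) = -7
AB[2,1] = (-1)(-2) + (-3)(2) + (3)(1) = -1
AB[2,2] = (-1)(2) + (-3)(1) + (3)(-2) = -11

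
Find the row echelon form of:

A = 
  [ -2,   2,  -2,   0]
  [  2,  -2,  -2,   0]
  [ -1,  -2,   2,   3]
Row operations:
R2 → R2 + (1)·R1
R3 → R3 - (1/2)·R1
Swap R2 ↔ R3

Resulting echelon form:
REF = 
  [ -2,   2,  -2,   0]
  [  0,  -3,   3,   3]
  [  0,   0,  -4,   0]

Rank = 3 (number of non-zero pivot rows).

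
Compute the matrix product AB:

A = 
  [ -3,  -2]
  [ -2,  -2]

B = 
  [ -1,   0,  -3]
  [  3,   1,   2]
AB = 
  [ -3,  -2,   5]
  [ -4,  -2,   2]

A is 2×2 and B is 2×3, so AB is 2×3. Each entry is (row of A)·(column of B):
AB[1,1] = (-3)(-1) + (-2)(3) = -3
AB[1,2] = (-3)(0) + (-2)(1) = -2
AB[1,3] = (-3)(-3) + (-2)(2) = 5
AB[2,1] = (-2)(-1) + (-2)(3) = -4
AB[2,2] = (-2)(0) + (-2)(1) = -2
AB[2,3] = (-2)(-3) + (-2)(2) = 2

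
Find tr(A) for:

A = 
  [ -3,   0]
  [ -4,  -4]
-7

tr(A) = -3 + -4 = -7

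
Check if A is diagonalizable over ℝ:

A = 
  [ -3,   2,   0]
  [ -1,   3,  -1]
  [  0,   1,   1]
No

Characteristic polynomial: det(λI - A) = λ³ - λ² - 6λ + 10
By the rational root theorem any rational root is an integer dividing 10; none of those is a root, so p(λ) has no rational roots and hence (being an irreducible cubic) no repeated roots.
Discriminant of the cubic: Δ = -680
Δ < 0 ⇒ one real eigenvalue and a complex-conjugate pair: λ ≈ -2.663, 1.832 + 0.6329i, 1.832 - 0.6329i
Has complex eigenvalues (not diagonalizable over ℝ).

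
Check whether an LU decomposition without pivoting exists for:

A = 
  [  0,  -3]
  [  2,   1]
No.
A[1,1] = 0 but A[2,1] = 2 ≠ 0. Any LU with L unit lower triangular has (LU)[1,1] = U[1,1] and (LU)[2,1] = L[2,1]·U[1,1]; matching A forces U[1,1] = 0, which then forces (LU)[2,1] = 0 ≠ 2. A row swap (pivoting) is required.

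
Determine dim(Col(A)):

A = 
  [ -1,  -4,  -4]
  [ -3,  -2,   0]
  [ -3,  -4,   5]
dim(Col(A)) = 3

Row reduce:
R2 → R2 - (3)·R1
R3 → R3 - (3)·R1
R3 → R3 - (4/5)·R2
REF = 
  [  -1,   -4,   -4]
  [   0,   10,   12]
  [   0,    0, 37/5]
Pivot columns: 1, 2, 3 → 3 pivots.
dim(Col(A)) = number of pivot columns = 3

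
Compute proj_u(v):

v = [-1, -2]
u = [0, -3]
v·u = (-1)(0) + (-2)(-3) = 6
u·u = (0)² + (-3)² = 9
proj_u(v) = (v·u / u·u) × u = (6/9) × u = (2/3) × u

proj_u(v) = [0, -2]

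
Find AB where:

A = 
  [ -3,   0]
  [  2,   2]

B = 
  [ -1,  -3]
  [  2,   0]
A is 2×2 and B is 2×2, so AB is 2×2. Each entry is (row of A)·(column of B):
AB[1,1] = (-3)(-1) + (0)(2) = 3
AB[1,2] = (-3)(-3) + (0)(0) = 9
AB[2,1] = (2)(-1) + (2)(2) = 2
AB[2,2] = (2)(-3) + (2)(0) = -6

AB = 
  [  3,   9]
  [  2,  -6]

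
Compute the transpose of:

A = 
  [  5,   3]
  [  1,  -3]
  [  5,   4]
Aᵀ = 
  [  5,   1,   5]
  [  3,  -3,   4]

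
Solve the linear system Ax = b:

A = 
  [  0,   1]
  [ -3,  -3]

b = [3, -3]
Row reduce the augmented matrix [A|b]:
Swap R1 ↔ R2
REF = 
  [ -3,  -3,  -3]
  [  0,   1,   3]

Back-substitution:
x₂ = 3 / 1 = 3
x₁ = (-3 - (-3)(3)) / (-3) = -2

x = [-2, 3]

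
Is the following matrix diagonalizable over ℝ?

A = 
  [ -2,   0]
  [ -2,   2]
Yes

tr(A) = 0, det(A) = -4
Characteristic polynomial: λ² - tr(A)λ + det(A) = λ² - 4
λ² - 4 = (λ + 2)(λ - 2)
Eigenvalues: 2, -2
λ=-2: alg. mult. = 1, geom. mult. = 2 - rank(A - (-2)I) = 2 - 1 = 1
λ=2: alg. mult. = 1, geom. mult. = 2 - rank(A - (2)I) = 2 - 1 = 1
Sum of geometric multiplicities equals n, so A has n independent eigenvectors.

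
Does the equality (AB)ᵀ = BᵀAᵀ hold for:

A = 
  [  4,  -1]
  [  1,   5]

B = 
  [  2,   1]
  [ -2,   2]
Yes

(AB)ᵀ = 
  [ 10,  -8]
  [  2,  11]

BᵀAᵀ = 
  [ 10,  -8]
  [  2,  11]

Both sides are equal — this is the standard identity (AB)ᵀ = BᵀAᵀ, which holds for all A, B.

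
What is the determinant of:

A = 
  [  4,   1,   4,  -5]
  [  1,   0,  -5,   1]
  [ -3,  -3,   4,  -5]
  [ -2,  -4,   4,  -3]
Cofactor expansion along row 1: det(A) = a₁₁M₁₁ - a₁₂M₁₂ + a₁₃M₁₃ - a₁₄M₁₄

M₁₁ = det[[0, -5, 1]; [-3, 4, -5]; [-4, 4, -3]]
  = (0)·((4)(-3) - (-5)(4)) - (-5)·((-3)(-3) - (-5)(-4)) + (1)·((-3)(4) - (4)(-4))
  = (0)(8) - (-5)(-11) + (1)(4)
  = -51
M₁₂ = det[[1, -5, 1]; [-3, 4, -5]; [-2, 4, -3]]
  = (1)·((4)(-3) - (-5)(4)) - (-5)·((-3)(-3) - (-5)(-2)) + (1)·((-3)(4) - (4)(-2))
  = (1)(8) - (-5)(-1) + (1)(-4)
  = -1
M₁₃ = det[[1, 0, 1]; [-3, -3, -5]; [-2, -4, -3]]
  = (1)·((-3)(-3) - (-5)(-4)) - (0)·((-3)(-3) - (-5)(-2)) + (1)·((-3)(-4) - (-3)(-2))
  = (1)(-11) - (0)(-1) + (1)(6)
  = -5
M₁₄ = det[[1, 0, -5]; [-3, -3, 4]; [-2, -4, 4]]
  = (1)·((-3)(4) - (4)(-4)) - (0)·((-3)(4) - (4)(-2)) + (-5)·((-3)(-4) - (-3)(-2))
  = (1)(4) - (0)(-4) + (-5)(6)
  = -26

det(A) = (4)(-51) - (1)(-1) + (4)(-5) - (-5)(-26) = -353

det(A) = -353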